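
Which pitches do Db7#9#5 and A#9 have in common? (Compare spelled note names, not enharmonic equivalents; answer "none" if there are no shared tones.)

none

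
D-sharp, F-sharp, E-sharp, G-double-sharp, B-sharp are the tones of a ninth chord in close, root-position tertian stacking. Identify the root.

E-sharp

Arranged so that each adjacent pair is a third by letter name: E-sharp – G-double-sharp – B-sharp – D-sharp – F-sharp.
The bottom of that stack, E-sharp, is the root (this is E-sharp dominant seventh flat nine).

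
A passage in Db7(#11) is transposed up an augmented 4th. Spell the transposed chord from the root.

Transposed root: Db → G (augmented 4th up). So we spell G dominant seventh sharp eleven:
G — root
B — major 3rd
D — perfect 5th
F — minor 7th
C# — augmented 11th

G, B, D, F, C#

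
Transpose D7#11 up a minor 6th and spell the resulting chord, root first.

D up a minor 6th → Bb. New chord: Bb dominant seventh sharp eleven.
- root: Bb
- major 3rd: D
- perfect 5th: F
- minor 7th: Ab
- augmented 11th: E

Bb, D, F, Ab, E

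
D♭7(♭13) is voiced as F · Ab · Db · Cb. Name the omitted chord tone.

The full D♭7(♭13) chord is Db, F, Ab, Cb, Bbb.
Comparing with the voicing, the minor 13th (13th) — Bbb — is absent.

Bbb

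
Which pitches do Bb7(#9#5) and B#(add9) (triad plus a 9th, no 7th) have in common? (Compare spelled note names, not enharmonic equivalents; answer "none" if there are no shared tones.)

Bb7(#9#5): Bb D F# Ab C#
B#(add9): B# D## F## C##
Common to both → none.

none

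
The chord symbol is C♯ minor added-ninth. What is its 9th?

D#

C♯ minor added-ninth is built on C#; its 9th is a major 9th above the root.
A second above C uses the letter D, and the major 9th above C# is D#.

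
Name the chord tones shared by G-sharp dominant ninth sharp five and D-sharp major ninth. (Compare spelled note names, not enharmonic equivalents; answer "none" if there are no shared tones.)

A-sharp

G-sharp dominant ninth sharp five: G-sharp B-sharp D-double-sharp F-sharp A-sharp
D-sharp major ninth: D-sharp F-double-sharp A-sharp C-double-sharp E-sharp
Common to both → A-sharp.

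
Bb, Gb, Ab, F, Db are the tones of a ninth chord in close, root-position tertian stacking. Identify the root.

Gb

Stacking in thirds gives Gb – Bb – Db – F – Ab, so Gb is the root — Gb major ninth.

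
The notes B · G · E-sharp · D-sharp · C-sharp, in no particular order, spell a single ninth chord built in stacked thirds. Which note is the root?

Arranged so that each adjacent pair is a third by letter name: C-sharp – E-sharp – G – B – D-sharp.
The bottom of that stack, C-sharp, is the root (this is C-sharp dominant ninth flat five).

C-sharp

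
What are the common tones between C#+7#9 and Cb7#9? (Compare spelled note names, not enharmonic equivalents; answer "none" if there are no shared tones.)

none

C#+7#9: C# E# G## B D##
Cb7#9: Cb Eb Gb Bbb D
Common to both → none.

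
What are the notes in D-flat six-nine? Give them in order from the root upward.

Db, F, Ab, Bb, Eb

Root Db, quality six-nine:
Root: Db
Major 3rd (3rd): F
Perfect 5th (5th): Ab
Major 6th (6th): Bb
Major 9th (9th): Eb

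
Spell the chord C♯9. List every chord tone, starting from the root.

Root C♯, quality dominant ninth:
- root: C♯
- major 3rd: E♯
- perfect 5th: G♯
- minor 7th: B
- major 9th: D♯

C♯  E♯  G♯  B  D♯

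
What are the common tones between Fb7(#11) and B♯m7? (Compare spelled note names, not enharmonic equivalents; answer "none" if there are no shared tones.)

Fb7(#11) = Fb, Ab, Cb, Ebb, Bb.
B♯m7 = B#, D#, F##, A#.
Shared: none.

none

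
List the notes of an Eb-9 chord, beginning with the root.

E♭ G♭ B♭ D♭ F

Eb-9: minor ninth on E♭.
E♭ — root
G♭ — minor 3rd
B♭ — perfect 5th
D♭ — minor 7th
F — major 9th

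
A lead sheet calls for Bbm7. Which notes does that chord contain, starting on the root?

Bb – Db – F – Ab

Bbm7: minor seventh on Bb.
- root: Bb
- minor 3rd: Db
- perfect 5th: F
- minor 7th: Ab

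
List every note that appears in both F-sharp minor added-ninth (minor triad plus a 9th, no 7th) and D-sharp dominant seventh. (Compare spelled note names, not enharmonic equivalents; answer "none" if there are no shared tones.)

C-sharp

F-sharp minor added-ninth: F-sharp A C-sharp G-sharp
D-sharp dominant seventh: D-sharp F-double-sharp A-sharp C-sharp
Common to both → C-sharp.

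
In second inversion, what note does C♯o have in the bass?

G

C♯o in root position is C#–E–G.
Second inversion places the fifth in the bass, which is G.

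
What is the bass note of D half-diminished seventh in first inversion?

F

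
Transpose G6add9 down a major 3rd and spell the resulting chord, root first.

G down a major 3rd → Eb. New chord: Eb six-nine.
- root: Eb
- major 3rd: G
- perfect 5th: Bb
- major 6th: C
- major 9th: F

Eb, G, Bb, C, F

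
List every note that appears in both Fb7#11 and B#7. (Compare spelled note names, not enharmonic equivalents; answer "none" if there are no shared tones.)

Fb7#11 = Fb, Ab, Cb, Ebb, Bb.
B#7 = B#, D##, F##, A#.
Shared: none.

none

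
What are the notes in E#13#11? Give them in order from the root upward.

E#13#11 is a dominant thirteenth sharp eleven built on E♯.
E♯ — root
G𝄪 — major 3rd
B♯ — perfect 5th
D♯ — minor 7th
F𝄪 — major 9th
A𝄪 — augmented 11th
C𝄪 — major 13th

E♯  G𝄪  B♯  D♯  F𝄪  A𝄪  C𝄪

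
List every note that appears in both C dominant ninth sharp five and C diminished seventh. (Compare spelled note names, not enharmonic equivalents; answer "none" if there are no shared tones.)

C dominant ninth sharp five: C E G# Bb D
C diminished seventh: C Eb Gb Bbb
Common to both → C.

C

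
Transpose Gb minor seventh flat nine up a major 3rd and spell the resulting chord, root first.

Gb up a major 3rd → Bb. New chord: Bb minor seventh flat nine.
Bb — root
Db — minor 3rd
F — perfect 5th
Ab — minor 7th
Cb — minor 9th

Bb  Db  F  Ab  Cb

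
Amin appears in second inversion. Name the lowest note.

E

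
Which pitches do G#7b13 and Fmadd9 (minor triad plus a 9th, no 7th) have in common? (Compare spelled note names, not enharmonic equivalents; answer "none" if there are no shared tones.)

G#7b13 = G#, B#, D#, F#, E.
Fmadd9 = F, Ab, C, G.
Shared: none.

none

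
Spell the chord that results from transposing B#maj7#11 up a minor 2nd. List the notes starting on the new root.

Transposed root: B♯ → C♯ (minor 2nd up). So we spell C♯ major seventh sharp eleven:
root → C♯
3rd (major 3rd) → E♯
5th (perfect 5th) → G♯
7th (major 7th) → B♯
11th (augmented 11th) → F𝄪

C♯, E♯, G♯, B♯, F𝄪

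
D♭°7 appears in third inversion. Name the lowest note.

Cbb

D♭°7 in root position is Db–Fb–Abb–Cbb.
Third inversion places the seventh in the bass, which is Cbb.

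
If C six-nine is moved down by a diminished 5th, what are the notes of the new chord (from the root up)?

A diminished 5th down from C is F-sharp, so the new chord is F-sharp six-nine.
F-sharp — root
A-sharp — major 3rd
C-sharp — perfect 5th
D-sharp — major 6th
G-sharp — major 9th

F-sharp, A-sharp, C-sharp, D-sharp, G-sharp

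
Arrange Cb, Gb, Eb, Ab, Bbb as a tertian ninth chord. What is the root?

Arranged so that each adjacent pair is a third by letter name: Ab – Cb – Eb – Gb – Bbb.
The bottom of that stack, Ab, is the root (this is Ab minor seventh flat nine).

Ab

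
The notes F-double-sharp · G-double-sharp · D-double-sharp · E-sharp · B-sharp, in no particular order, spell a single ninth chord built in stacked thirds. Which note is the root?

E-sharp

Arranged so that each adjacent pair is a third by letter name: E-sharp – G-double-sharp – B-sharp – D-double-sharp – F-double-sharp.
The bottom of that stack, E-sharp, is the root (this is E-sharp major ninth).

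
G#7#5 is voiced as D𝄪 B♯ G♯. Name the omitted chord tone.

G#7#5 = G♯, B♯, D𝄪, F♯. The voicing lacks the 7th (minor 7th), F♯.

F♯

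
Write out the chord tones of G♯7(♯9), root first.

G# – B# – D# – F# – A##

G♯7(♯9): dominant seventh sharp nine on G#.
G# — root
B# — major 3rd
D# — perfect 5th
F# — minor 7th
A## — augmented 9th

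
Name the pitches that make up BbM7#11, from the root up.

Bb – D – F – A – E

BbM7#11: major seventh sharp eleven on Bb.
- root: Bb
- major 3rd: D
- perfect 5th: F
- major 7th: A
- augmented 11th: E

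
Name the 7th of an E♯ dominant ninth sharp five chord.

E♯ dominant ninth sharp five is built on E#; its 7th is a minor 7th above the root.
A seventh above E uses the letter D, and the minor 7th above E# is D#.

D#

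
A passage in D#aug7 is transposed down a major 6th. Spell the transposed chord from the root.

A major 6th down from D# is F#, so the new chord is F# augmented seventh.
Root: F#
Major 3rd (3rd): A#
Augmented 5th (5th): C##
Minor 7th (7th): E

F#  A#  C##  E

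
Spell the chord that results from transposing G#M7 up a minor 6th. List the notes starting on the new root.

A minor 6th up from G# is E, so the new chord is E major seventh.
root → E
3rd (major 3rd) → G#
5th (perfect 5th) → B
7th (major 7th) → D#

E – G# – B – D#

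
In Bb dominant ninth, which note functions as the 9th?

Bb dominant ninth is built on B♭; its 9th is a major 9th above the root.
A second above B uses the letter C, and the major 9th above B♭ is C.

C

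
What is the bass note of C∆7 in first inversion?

C∆7 = C–E–G–B. First inversion → third in the bass = E.

E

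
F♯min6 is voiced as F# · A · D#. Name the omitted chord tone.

The full F♯min6 chord is F#, A, C#, D#.
Comparing with the voicing, the perfect 5th (5th) — C# — is absent.

C#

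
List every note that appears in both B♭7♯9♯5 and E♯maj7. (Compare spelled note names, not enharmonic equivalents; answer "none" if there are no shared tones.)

none

B♭7♯9♯5 = Bb, D, F#, Ab, C#.
E♯maj7 = E#, G##, B#, D##.
Shared: none.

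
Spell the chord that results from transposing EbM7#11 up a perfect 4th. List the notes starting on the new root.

A♭ C E♭ G D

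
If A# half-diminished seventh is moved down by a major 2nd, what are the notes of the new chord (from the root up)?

Transposed root: A# → G# (major 2nd down). So we spell G# half-diminished seventh:
G# — root
B — minor 3rd
D — diminished 5th
F# — minor 7th

G#, B, D, F#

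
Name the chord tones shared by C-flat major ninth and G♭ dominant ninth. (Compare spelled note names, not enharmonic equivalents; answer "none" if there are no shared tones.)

C-flat major ninth = C-flat, E-flat, G-flat, B-flat, D-flat.
G♭ dominant ninth = G-flat, B-flat, D-flat, F-flat, A-flat.
Shared: G-flat, B-flat, D-flat.

G-flat  B-flat  D-flat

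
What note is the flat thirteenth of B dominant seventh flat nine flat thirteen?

Root of B dominant seventh flat nine flat thirteen = B. The 13th is a minor 13th: B up a minor 13th → G.

G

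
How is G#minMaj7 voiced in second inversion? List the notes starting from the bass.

D#, F##, G#, B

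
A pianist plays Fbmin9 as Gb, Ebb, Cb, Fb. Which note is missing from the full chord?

Abb

The full Fbmin9 chord is Fb, Abb, Cb, Ebb, Gb.
Comparing with the voicing, the minor 3rd (3rd) — Abb — is absent.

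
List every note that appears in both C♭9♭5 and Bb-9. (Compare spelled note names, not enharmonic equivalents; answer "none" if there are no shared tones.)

C♭9♭5 = Cb, Eb, Gbb, Bbb, Db.
Bb-9 = Bb, Db, F, Ab, C.
Shared: Db.

Db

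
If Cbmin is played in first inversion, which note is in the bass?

Ebb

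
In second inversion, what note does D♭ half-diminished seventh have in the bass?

Abb

D♭ half-diminished seventh in root position is Db–Fb–Abb–Cb.
Second inversion places the fifth in the bass, which is Abb.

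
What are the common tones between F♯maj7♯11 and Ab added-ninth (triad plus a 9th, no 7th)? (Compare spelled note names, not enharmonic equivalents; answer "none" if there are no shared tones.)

none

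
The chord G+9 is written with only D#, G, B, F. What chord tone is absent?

The full G+9 chord is G, B, D#, F, A.
Comparing with the voicing, the major 9th (9th) — A — is absent.

A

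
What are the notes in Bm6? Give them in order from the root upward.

B, D, F#, G#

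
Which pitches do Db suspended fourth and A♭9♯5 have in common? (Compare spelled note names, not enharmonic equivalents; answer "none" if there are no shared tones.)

Gb  Ab

Db suspended fourth = Db, Gb, Ab.
A♭9♯5 = Ab, C, E, Gb, Bb.
Shared: Gb, Ab.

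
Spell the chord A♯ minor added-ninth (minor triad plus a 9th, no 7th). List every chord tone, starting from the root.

A♯ minor added-ninth: minor added-ninth on A#.
Root: A#
Minor 3rd (3rd): C#
Perfect 5th (5th): E#
Major 9th (9th): B#

A# C# E# B#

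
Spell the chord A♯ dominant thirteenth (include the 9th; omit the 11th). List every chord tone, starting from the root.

A♯, C𝄪, E♯, G♯, B♯, F𝄪

A♯ dominant thirteenth is a dominant thirteenth built on A♯.
Root: A♯
Major 3rd (3rd): C𝄪
Perfect 5th (5th): E♯
Minor 7th (7th): G♯
Major 9th (9th): B♯
Major 13th (13th): F𝄪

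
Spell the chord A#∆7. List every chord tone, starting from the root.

A# – C## – E# – G##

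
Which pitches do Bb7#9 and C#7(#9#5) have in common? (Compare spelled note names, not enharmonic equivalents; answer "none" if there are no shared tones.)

C#

Bb7#9: Bb D F Ab C#
C#7(#9#5): C# E# G## B D##
Common to both → C#.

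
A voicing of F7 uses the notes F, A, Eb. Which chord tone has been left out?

C

F7 = F, A, C, Eb. The voicing lacks the 5th (perfect 5th), C.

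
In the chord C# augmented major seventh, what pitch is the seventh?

Root of C# augmented major seventh = C#. The 7th is a major 7th: C# up a major 7th → B#.

B#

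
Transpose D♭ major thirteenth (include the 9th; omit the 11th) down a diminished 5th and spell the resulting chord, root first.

Transposed root: Db → G (diminished 5th down). So we spell G major thirteenth:
G — root
B — major 3rd
D — perfect 5th
F# — major 7th
A — major 9th
E — major 13th

G  B  D  F#  A  E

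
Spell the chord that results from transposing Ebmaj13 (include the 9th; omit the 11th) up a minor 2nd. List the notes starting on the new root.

Fb – Ab – Cb – Eb – Gb – Db

Transposed root: Eb → Fb (minor 2nd up). So we spell Fb major thirteenth:
Fb — root
Ab — major 3rd
Cb — perfect 5th
Eb — major 7th
Gb — major 9th
Db — major 13th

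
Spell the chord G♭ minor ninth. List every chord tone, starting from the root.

G-flat B-double-flat D-flat F-flat A-flat

G♭ minor ninth is a minor ninth built on G-flat.
- root: G-flat
- minor 3rd: B-double-flat
- perfect 5th: D-flat
- minor 7th: F-flat
- major 9th: A-flat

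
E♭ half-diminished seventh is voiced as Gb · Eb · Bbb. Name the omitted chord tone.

Db

The full E♭ half-diminished seventh chord is Eb, Gb, Bbb, Db.
Comparing with the voicing, the minor 7th (7th) — Db — is absent.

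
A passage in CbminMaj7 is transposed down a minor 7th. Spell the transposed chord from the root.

Db – Fb – Ab – C

A minor 7th down from Cb is Db, so the new chord is Db minor-major seventh.
Root: Db
Minor 3rd (3rd): Fb
Perfect 5th (5th): Ab
Major 7th (7th): C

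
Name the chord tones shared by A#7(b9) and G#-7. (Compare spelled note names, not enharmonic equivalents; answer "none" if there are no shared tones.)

G♯, B

A#7(b9): A♯ C𝄪 E♯ G♯ B
G#-7: G♯ B D♯ F♯
Common to both → G♯, B.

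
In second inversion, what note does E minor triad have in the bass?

E minor triad in root position is E–G–B.
Second inversion places the fifth in the bass, which is B.

B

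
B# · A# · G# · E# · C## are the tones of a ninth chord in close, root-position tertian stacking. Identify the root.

Stacking in thirds gives A# – C## – E# – G# – B#, so A# is the root — A# dominant ninth.

A#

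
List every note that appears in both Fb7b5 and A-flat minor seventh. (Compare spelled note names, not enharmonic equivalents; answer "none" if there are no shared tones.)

Fb7b5: Fb Ab Cbb Ebb
A-flat minor seventh: Ab Cb Eb Gb
Common to both → Ab.

Ab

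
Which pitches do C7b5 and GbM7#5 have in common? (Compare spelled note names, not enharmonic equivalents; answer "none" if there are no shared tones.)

C7b5 = C, E, G♭, B♭.
GbM7#5 = G♭, B♭, D, F.
Shared: G♭, B♭.

G♭  B♭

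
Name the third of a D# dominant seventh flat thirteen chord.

Root of D# dominant seventh flat thirteen = D♯. The 3rd is a major 3rd: D♯ up a major 3rd → F𝄪.

F𝄪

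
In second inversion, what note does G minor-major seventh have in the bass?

G minor-major seventh = G–B-flat–D–F-sharp. Second inversion → fifth in the bass = D.

D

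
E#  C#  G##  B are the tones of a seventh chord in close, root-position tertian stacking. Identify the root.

Stacking in thirds gives C# – E# – G## – B, so C# is the root — C# augmented seventh.

C#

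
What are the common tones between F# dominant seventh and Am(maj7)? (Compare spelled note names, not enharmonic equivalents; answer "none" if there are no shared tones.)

F# dominant seventh = F#, A#, C#, E.
Am(maj7) = A, C, E, G#.
Shared: E.

E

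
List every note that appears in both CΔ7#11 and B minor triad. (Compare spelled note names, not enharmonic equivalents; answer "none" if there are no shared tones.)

CΔ7#11 = C, E, G, B, F#.
B minor triad = B, D, F#.
Shared: B, F#.

B  F#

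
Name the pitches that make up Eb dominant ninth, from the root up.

E♭ – G – B♭ – D♭ – F

Eb dominant ninth is a dominant ninth built on E♭.
Root: E♭
Major 3rd (3rd): G
Perfect 5th (5th): B♭
Minor 7th (7th): D♭
Major 9th (9th): F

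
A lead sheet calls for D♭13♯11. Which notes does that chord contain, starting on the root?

D♭13♯11 is a dominant thirteenth sharp eleven built on Db.
root → Db
3rd (major 3rd) → F
5th (perfect 5th) → Ab
7th (minor 7th) → Cb
9th (major 9th) → Eb
11th (augmented 11th) → G
13th (major 13th) → Bb

Db, F, Ab, Cb, Eb, G, Bb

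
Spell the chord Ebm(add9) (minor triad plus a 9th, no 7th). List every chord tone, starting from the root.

Eb  Gb  Bb  F

Ebm(add9) is a minor added-ninth built on Eb.
root → Eb
3rd (minor 3rd) → Gb
5th (perfect 5th) → Bb
9th (major 9th) → F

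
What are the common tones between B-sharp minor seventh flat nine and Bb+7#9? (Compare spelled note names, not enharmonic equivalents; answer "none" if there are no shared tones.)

C#

B-sharp minor seventh flat nine = B#, D#, F##, A#, C#.
Bb+7#9 = Bb, D, F#, Ab, C#.
Shared: C#.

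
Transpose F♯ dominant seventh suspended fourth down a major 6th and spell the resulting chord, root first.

A  D  E  G

F-sharp down a major 6th → A. New chord: A dominant seventh suspended fourth.
Root: A
Perfect 4th (4th): D
Perfect 5th (5th): E
Minor 7th (7th): G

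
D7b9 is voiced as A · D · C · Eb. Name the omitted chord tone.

F#

The full D7b9 chord is D, F#, A, C, Eb.
Comparing with the voicing, the major 3rd (3rd) — F# — is absent.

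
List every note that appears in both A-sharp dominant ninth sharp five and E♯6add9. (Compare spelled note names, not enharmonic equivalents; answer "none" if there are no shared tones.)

A-sharp dominant ninth sharp five = A#, C##, E##, G#, B#.
E♯6add9 = E#, G##, B#, C##, F##.
Shared: C##, B#.

C## – B#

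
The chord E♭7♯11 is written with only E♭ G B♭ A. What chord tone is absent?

D♭

E♭7♯11 = E♭, G, B♭, D♭, A. The voicing lacks the 7th (minor 7th), D♭.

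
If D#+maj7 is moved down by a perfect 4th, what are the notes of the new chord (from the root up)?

A♯ – C𝄪 – E𝄪 – G𝄪

A perfect 4th down from D♯ is A♯, so the new chord is A♯ augmented major seventh.
Root: A♯
Major 3rd (3rd): C𝄪
Augmented 5th (5th): E𝄪
Major 7th (7th): G𝄪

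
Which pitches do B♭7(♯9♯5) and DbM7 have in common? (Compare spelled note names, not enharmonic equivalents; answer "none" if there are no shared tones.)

B♭7(♯9♯5): Bb D F# Ab C#
DbM7: Db F Ab C
Common to both → Ab.

Ab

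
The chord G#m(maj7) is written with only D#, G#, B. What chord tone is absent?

The full G#m(maj7) chord is G#, B, D#, F##.
Comparing with the voicing, the major 7th (7th) — F## — is absent.

F##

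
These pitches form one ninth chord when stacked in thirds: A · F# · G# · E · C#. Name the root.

F#

Arranged so that each adjacent pair is a third by letter name: F# – A – C# – E – G#.
The bottom of that stack, F#, is the root (this is F# minor ninth).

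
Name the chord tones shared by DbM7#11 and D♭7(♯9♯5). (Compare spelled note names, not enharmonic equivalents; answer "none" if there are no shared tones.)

Db  F

DbM7#11 = Db, F, Ab, C, G.
D♭7(♯9♯5) = Db, F, A, Cb, E.
Shared: Db, F.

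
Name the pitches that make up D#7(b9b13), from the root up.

D#7(b9b13) is a dominant seventh flat nine flat thirteen built on D#.
Root: D#
Major 3rd (3rd): F##
Perfect 5th (5th): A#
Minor 7th (7th): C#
Minor 9th (9th): E
Minor 13th (13th): B

D#  F##  A#  C#  E  B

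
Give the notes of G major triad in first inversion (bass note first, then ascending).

In root position, G major triad is G–B–D.
First inversion puts the third (B) in the bass.

B, D, G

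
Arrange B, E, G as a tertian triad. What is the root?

E

Stacking in thirds gives E – G – B, so E is the root — E minor triad.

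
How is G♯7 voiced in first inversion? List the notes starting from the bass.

B♯  D♯  F♯  G♯

G♯7 = G♯–B♯–D♯–F♯; first inversion → third (B♯) lowest.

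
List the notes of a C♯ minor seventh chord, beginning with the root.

C♯ minor seventh is a minor seventh built on C#.
C# — root
E — minor 3rd
G# — perfect 5th
B — minor 7th

C# E G# B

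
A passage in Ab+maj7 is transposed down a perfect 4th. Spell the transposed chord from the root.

Eb G B D

Transposed root: Ab → Eb (perfect 4th down). So we spell Eb augmented major seventh:
root → Eb
3rd (major 3rd) → G
5th (augmented 5th) → B
7th (major 7th) → D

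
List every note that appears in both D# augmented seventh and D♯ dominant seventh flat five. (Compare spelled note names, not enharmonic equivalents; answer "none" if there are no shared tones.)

D-sharp, F-double-sharp, C-sharp

D# augmented seventh = D-sharp, F-double-sharp, A-double-sharp, C-sharp.
D♯ dominant seventh flat five = D-sharp, F-double-sharp, A, C-sharp.
Shared: D-sharp, F-double-sharp, C-sharp.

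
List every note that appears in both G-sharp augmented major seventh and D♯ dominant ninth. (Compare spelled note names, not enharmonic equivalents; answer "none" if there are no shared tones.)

G-sharp augmented major seventh = G#, B#, D##, F##.
D♯ dominant ninth = D#, F##, A#, C#, E#.
Shared: F##.

F##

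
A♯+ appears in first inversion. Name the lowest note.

A♯+ in root position is A#–C##–E##.
First inversion places the third in the bass, which is C##.

C##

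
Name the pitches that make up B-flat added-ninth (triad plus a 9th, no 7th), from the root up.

B-flat added-ninth: added-ninth on Bb.
root → Bb
3rd (major 3rd) → D
5th (perfect 5th) → F
9th (major 9th) → C

Bb  D  F  C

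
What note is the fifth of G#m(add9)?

D♯

Root of G#m(add9) = G♯. The 5th is a perfect 5th: G♯ up a perfect 5th → D♯.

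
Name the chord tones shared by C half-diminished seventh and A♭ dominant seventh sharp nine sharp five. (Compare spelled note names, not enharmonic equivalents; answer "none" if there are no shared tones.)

C half-diminished seventh: C E-flat G-flat B-flat
A♭ dominant seventh sharp nine sharp five: A-flat C E G-flat B
Common to both → C, G-flat.

C G-flat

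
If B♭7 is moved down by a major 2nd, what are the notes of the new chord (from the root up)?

Ab – C – Eb – Gb

A major 2nd down from Bb is Ab, so the new chord is Ab dominant seventh.
Root: Ab
Major 3rd (3rd): C
Perfect 5th (5th): Eb
Minor 7th (7th): Gb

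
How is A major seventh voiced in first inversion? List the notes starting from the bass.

A major seventh = A–C♯–E–G♯; first inversion → third (C♯) lowest.

C♯, E, G♯, A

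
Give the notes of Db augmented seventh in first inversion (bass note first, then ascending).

In root position, Db augmented seventh is D-flat–F–A–C-flat.
First inversion puts the third (F) in the bass.

F, A, C-flat, D-flat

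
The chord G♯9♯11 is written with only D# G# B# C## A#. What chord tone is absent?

G♯9♯11 = G#, B#, D#, F#, A#, C##. The voicing lacks the 7th (minor 7th), F#.

F#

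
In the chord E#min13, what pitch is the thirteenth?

C##

E#min13 is built on E#; its 13th is a major 13th above the root.
A sixth above E uses the letter C, and the major 13th above E# is C##.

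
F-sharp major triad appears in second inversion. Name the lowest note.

C-sharp

F-sharp major triad in root position is F-sharp–A-sharp–C-sharp.
Second inversion places the fifth in the bass, which is C-sharp.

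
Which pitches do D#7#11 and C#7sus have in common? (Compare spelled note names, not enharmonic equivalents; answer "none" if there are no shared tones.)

D#7#11 = D#, F##, A#, C#, G##.
C#7sus = C#, F#, G#, B.
Shared: C#.

C#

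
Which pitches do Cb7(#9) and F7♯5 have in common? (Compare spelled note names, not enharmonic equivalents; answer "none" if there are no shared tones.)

Eb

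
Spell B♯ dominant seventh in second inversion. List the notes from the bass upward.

F-double-sharp, A-sharp, B-sharp, D-double-sharp

B♯ dominant seventh = B-sharp–D-double-sharp–F-double-sharp–A-sharp; second inversion → fifth (F-double-sharp) lowest.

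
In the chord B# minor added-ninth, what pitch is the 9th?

Root of B# minor added-ninth = B#. The 9th is a major 9th: B# up a major 9th → C##.

C##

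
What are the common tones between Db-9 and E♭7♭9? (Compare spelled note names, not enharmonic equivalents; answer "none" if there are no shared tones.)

Db – Fb – Eb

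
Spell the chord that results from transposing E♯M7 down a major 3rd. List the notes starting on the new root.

Transposed root: E# → C# (major 3rd down). So we spell C# major seventh:
root → C#
3rd (major 3rd) → E#
5th (perfect 5th) → G#
7th (major 7th) → B#

C#, E#, G#, B#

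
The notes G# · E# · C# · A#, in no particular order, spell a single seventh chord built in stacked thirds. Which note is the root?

A#

Arranged so that each adjacent pair is a third by letter name: A# – C# – E# – G#.
The bottom of that stack, A#, is the root (this is A# minor seventh).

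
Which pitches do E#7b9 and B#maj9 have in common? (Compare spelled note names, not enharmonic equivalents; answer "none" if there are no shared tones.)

B♯

E#7b9: E♯ G𝄪 B♯ D♯ F♯
B#maj9: B♯ D𝄪 F𝄪 A𝄪 C𝄪
Common to both → B♯.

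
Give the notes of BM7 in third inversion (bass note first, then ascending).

A♯, B, D♯, F♯

In root position, BM7 is B–D♯–F♯–A♯.
Third inversion puts the seventh (A♯) in the bass.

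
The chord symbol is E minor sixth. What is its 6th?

C♯

Root of E minor sixth = E. The 6th is a major 6th: E up a major 6th → C♯.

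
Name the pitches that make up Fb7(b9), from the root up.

F♭ – A♭ – C♭ – E𝄫 – G𝄫

Root F♭, quality dominant seventh flat nine:
root → F♭
3rd (major 3rd) → A♭
5th (perfect 5th) → C♭
7th (minor 7th) → E𝄫
9th (minor 9th) → G𝄫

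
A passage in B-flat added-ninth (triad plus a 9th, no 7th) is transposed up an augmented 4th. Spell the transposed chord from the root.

E, G-sharp, B, F-sharp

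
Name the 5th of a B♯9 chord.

B♯9 is built on B#; its 5th is a perfect 5th above the root.
A fifth above B uses the letter F, and the perfect 5th above B# is F##.

F##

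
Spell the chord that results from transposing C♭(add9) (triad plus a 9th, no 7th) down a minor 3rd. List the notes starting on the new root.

Transposed root: Cb → Ab (minor 3rd down). So we spell Ab added-ninth:
root → Ab
3rd (major 3rd) → C
5th (perfect 5th) → Eb
9th (major 9th) → Bb

Ab, C, Eb, Bb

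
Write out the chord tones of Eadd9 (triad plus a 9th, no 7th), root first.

E  G♯  B  F♯

Root E, quality added-ninth:
E — root
G♯ — major 3rd
B — perfect 5th
F♯ — major 9th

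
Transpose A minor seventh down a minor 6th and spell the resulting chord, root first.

C-sharp, E, G-sharp, B

A down a minor 6th → C-sharp. New chord: C-sharp minor seventh.
- root: C-sharp
- minor 3rd: E
- perfect 5th: G-sharp
- minor 7th: B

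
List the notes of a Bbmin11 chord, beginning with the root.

Bbmin11 is a minor eleventh built on Bb.
Bb — root
Db — minor 3rd
F — perfect 5th
Ab — minor 7th
C — major 9th
Eb — perfect 11th

Bb Db F Ab C Eb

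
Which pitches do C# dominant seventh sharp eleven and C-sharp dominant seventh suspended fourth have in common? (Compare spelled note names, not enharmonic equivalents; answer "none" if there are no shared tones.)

C#, G#, B

C# dominant seventh sharp eleven = C#, E#, G#, B, F##.
C-sharp dominant seventh suspended fourth = C#, F#, G#, B.
Shared: C#, G#, B.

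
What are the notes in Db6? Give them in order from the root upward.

Db  F  Ab  Bb

Db6: major sixth on Db.
root → Db
3rd (major 3rd) → F
5th (perfect 5th) → Ab
6th (major 6th) → Bb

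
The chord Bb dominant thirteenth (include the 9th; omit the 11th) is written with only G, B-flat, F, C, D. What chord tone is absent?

The full Bb dominant thirteenth chord is B-flat, D, F, A-flat, C, G.
Comparing with the voicing, the minor 7th (7th) — A-flat — is absent.

A-flat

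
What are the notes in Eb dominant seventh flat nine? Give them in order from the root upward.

Eb – G – Bb – Db – Fb

Root Eb, quality dominant seventh flat nine:
Root: Eb
Major 3rd (3rd): G
Perfect 5th (5th): Bb
Minor 7th (7th): Db
Minor 9th (9th): Fb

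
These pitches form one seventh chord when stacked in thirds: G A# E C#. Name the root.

Arranged so that each adjacent pair is a third by letter name: A# – C# – E – G.
The bottom of that stack, A#, is the root (this is A# diminished seventh).

A#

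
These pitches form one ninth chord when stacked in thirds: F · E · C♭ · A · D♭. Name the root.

D♭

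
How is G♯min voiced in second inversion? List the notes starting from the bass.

D♯ – G♯ – B

G♯min = G♯–B–D♯; second inversion → fifth (D♯) lowest.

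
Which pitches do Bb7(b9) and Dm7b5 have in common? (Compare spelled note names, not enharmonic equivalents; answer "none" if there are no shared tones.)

D – F – Ab

Bb7(b9): Bb D F Ab Cb
Dm7b5: D F Ab C
Common to both → D, F, Ab.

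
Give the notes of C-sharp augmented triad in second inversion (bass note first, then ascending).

In root position, C-sharp augmented triad is C-sharp–E-sharp–G-double-sharp.
Second inversion puts the fifth (G-double-sharp) in the bass.

G-double-sharp C-sharp E-sharp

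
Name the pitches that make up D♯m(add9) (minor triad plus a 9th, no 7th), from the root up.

Root D#, quality minor added-ninth:
Root: D#
Minor 3rd (3rd): F#
Perfect 5th (5th): A#
Major 9th (9th): E#

D#, F#, A#, E#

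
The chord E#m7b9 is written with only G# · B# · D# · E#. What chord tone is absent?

E#m7b9 = E#, G#, B#, D#, F#. The voicing lacks the 9th (minor 9th), F#.

F#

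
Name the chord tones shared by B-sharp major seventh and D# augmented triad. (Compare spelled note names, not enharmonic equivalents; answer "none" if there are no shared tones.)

B-sharp major seventh: B# D## F## A##
D# augmented triad: D# F## A##
Common to both → F##, A##.

F##, A##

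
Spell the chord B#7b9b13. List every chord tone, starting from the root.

B#, D##, F##, A#, C#, G#

B#7b9b13: dominant seventh flat nine flat thirteen on B#.
B# — root
D## — major 3rd
F## — perfect 5th
A# — minor 7th
C# — minor 9th
G# — minor 13th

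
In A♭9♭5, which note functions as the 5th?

Ebb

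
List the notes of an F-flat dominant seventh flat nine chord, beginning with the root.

F-flat – A-flat – C-flat – E-double-flat – G-double-flat

Root F-flat, quality dominant seventh flat nine:
F-flat — root
A-flat — major 3rd
C-flat — perfect 5th
E-double-flat — minor 7th
G-double-flat — minor 9th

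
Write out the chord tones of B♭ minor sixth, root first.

Bb, Db, F, G

Root Bb, quality minor sixth:
root → Bb
3rd (minor 3rd) → Db
5th (perfect 5th) → F
6th (major 6th) → G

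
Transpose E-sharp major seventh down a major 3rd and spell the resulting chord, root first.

A major 3rd down from E# is C#, so the new chord is C# major seventh.
C# — root
E# — major 3rd
G# — perfect 5th
B# — major 7th

C#, E#, G#, B#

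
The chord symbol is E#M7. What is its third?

G##

E#M7 is built on E#; its 3rd is a major 3rd above the root.
A third above E uses the letter G, and the major 3rd above E# is G##.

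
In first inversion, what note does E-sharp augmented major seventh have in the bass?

G-double-sharp

E-sharp augmented major seventh = E-sharp–G-double-sharp–B-double-sharp–D-double-sharp. First inversion → third in the bass = G-double-sharp.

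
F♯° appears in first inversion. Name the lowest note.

A

F♯° = F#–A–C. First inversion → third in the bass = A.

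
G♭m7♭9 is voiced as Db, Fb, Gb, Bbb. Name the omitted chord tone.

The full G♭m7♭9 chord is Gb, Bbb, Db, Fb, Abb.
Comparing with the voicing, the minor 9th (9th) — Abb — is absent.

Abb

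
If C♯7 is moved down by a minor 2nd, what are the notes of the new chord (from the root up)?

A minor 2nd down from C# is B#, so the new chord is B# dominant seventh.
B# — root
D## — major 3rd
F## — perfect 5th
A# — minor 7th

B# D## F## A#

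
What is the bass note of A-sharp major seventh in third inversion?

G-double-sharp

A-sharp major seventh in root position is A-sharp–C-double-sharp–E-sharp–G-double-sharp.
Third inversion places the seventh in the bass, which is G-double-sharp.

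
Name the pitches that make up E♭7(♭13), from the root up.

Eb G Bb Db Cb

E♭7(♭13) is a dominant seventh flat thirteen built on Eb.
Eb — root
G — major 3rd
Bb — perfect 5th
Db — minor 7th
Cb — minor 13th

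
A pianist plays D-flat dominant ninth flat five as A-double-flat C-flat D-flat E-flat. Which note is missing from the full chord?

The full D-flat dominant ninth flat five chord is D-flat, F, A-double-flat, C-flat, E-flat.
Comparing with the voicing, the major 3rd (3rd) — F — is absent.

F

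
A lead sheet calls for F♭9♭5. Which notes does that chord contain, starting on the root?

Fb, Ab, Cbb, Ebb, Gb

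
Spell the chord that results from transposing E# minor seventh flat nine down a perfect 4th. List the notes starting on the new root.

B-sharp  D-sharp  F-double-sharp  A-sharp  C-sharp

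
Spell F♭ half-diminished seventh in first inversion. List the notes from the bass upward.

A𝄫 – C𝄫 – E𝄫 – F♭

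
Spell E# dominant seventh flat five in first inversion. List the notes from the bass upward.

G##, B, D#, E#

In root position, E# dominant seventh flat five is E#–G##–B–D#.
First inversion puts the third (G##) in the bass.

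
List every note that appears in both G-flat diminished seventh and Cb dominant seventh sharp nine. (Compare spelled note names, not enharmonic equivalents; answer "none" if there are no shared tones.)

G-flat – B-double-flat

G-flat diminished seventh = G-flat, B-double-flat, D-double-flat, F-double-flat.
Cb dominant seventh sharp nine = C-flat, E-flat, G-flat, B-double-flat, D.
Shared: G-flat, B-double-flat.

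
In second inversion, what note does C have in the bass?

G

C = C–E–G. Second inversion → fifth in the bass = G.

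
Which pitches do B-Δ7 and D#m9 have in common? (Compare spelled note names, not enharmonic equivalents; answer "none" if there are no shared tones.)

F#, A#

B-Δ7: B D F# A#
D#m9: D# F# A# C# E#
Common to both → F#, A#.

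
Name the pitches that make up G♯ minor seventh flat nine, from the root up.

G♯ minor seventh flat nine is a minor seventh flat nine built on G#.
Root: G#
Minor 3rd (3rd): B
Perfect 5th (5th): D#
Minor 7th (7th): F#
Minor 9th (9th): A

G#  B  D#  F#  A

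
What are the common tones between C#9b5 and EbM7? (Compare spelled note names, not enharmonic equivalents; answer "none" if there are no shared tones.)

G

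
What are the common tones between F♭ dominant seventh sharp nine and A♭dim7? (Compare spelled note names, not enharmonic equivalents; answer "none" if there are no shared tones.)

Ab Cb Ebb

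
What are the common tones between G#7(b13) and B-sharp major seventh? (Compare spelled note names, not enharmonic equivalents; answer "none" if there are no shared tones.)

G#7(b13) = G#, B#, D#, F#, E.
B-sharp major seventh = B#, D##, F##, A##.
Shared: B#.

B#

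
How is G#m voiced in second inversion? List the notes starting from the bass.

D#  G#  B

In root position, G#m is G#–B–D#.
Second inversion puts the fifth (D#) in the bass.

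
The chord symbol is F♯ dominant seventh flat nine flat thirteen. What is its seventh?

E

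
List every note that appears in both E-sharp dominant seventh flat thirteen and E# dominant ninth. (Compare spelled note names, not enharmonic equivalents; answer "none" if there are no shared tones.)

E♯ – G𝄪 – B♯ – D♯

E-sharp dominant seventh flat thirteen = E♯, G𝄪, B♯, D♯, C♯.
E# dominant ninth = E♯, G𝄪, B♯, D♯, F𝄪.
Shared: E♯, G𝄪, B♯, D♯.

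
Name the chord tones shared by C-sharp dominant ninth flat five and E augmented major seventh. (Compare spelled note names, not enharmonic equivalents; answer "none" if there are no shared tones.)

D-sharp

C-sharp dominant ninth flat five = C-sharp, E-sharp, G, B, D-sharp.
E augmented major seventh = E, G-sharp, B-sharp, D-sharp.
Shared: D-sharp.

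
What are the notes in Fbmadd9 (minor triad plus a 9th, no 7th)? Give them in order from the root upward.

Root Fb, quality minor added-ninth:
- root: Fb
- minor 3rd: Abb
- perfect 5th: Cb
- major 9th: Gb

Fb – Abb – Cb – Gb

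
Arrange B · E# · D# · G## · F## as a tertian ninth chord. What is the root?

E#

Stacking in thirds gives E# – G## – B – D# – F##, so E# is the root — E# dominant ninth flat five.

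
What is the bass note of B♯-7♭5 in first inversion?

D#

B♯-7♭5 in root position is B#–D#–F#–A#.
First inversion places the third in the bass, which is D#.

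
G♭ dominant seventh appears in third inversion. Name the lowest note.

G♭ dominant seventh in root position is Gb–Bb–Db–Fb.
Third inversion places the seventh in the bass, which is Fb.

Fb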